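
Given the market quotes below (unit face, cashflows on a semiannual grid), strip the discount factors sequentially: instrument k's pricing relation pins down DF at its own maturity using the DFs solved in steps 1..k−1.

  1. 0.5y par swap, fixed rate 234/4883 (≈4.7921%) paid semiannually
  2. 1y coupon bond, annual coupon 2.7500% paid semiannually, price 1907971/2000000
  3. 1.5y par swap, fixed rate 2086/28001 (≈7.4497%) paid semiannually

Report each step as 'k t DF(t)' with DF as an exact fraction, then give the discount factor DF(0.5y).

step 1 [0.5y] swap r/2=117/4883: DF=(1 − 117/4883·(0))/(1+117/4883) = 4883/5000 ≈ 0.976600
step 2 [1y] bond c/2=11/800: DF=(1907971/2000000 − 11/800·(0.976600))/(1+11/800) = 4639/5000 ≈ 0.927800
step 3 [1.5y] swap r/2=1043/28001: DF=(1 − 1043/28001·(0.976600+0.927800))/(1+1043/28001) = 8957/10000 ≈ 0.895700

1 1/2 4883/5000
2 1 4639/5000
3 3/2 8957/10000
DF(0.5y) = 4883/5000 ≈ 0.976600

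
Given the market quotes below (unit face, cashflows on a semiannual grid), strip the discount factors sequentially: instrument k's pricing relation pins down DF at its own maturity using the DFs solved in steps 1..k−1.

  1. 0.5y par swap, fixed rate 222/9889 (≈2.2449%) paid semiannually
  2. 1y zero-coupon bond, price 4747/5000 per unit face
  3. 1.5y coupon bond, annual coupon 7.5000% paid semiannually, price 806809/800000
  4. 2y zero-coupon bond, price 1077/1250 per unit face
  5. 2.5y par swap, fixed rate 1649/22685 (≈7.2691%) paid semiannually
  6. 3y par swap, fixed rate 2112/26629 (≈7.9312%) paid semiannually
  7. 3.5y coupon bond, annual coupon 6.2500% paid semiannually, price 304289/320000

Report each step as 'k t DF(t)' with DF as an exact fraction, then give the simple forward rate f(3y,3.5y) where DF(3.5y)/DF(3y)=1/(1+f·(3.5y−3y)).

1 1/2 9889/10000
2 1 4747/5000
3 3/2 451/500
4 2 1077/1250
5 5/2 8351/10000
6 3 493/625
7 7/2 7607/10000
f(3y,3.5y) = ((493/625)/(7607/10000) − 1)/(1/2) = 562/7607 ≈ 7.3879%

step 1 [0.5y] swap r/2=111/9889: DF=(1 − 111/9889·(0))/(1+111/9889) = 9889/10000 ≈ 0.988900
step 2 [1y] zero: DF = P = 4747/5000 ≈ 0.949400
step 3 [1.5y] bond c/2=3/80: DF=(806809/800000 − 3/80·(0.988900+0.949400))/(1+3/80) = 451/500 ≈ 0.902000
step 4 [2y] zero: DF = P = 1077/1250 ≈ 0.861600
step 5 [2.5y] swap r/2=1649/45370: DF=(1 − 1649/45370·(0.988900+0.949400+0.902000+0.861600))/(1+1649/45370) = 8351/10000 ≈ 0.835100
step 6 [3y] swap r/2=1056/26629: DF=(1 − 1056/26629·(0.988900+0.949400+0.902000+0.861600+0.835100))/(1+1056/26629) = 493/625 ≈ 0.788800
step 7 [3.5y] bond c/2=1/32: DF=(304289/320000 − 1/32·(0.988900+0.949400+0.902000+0.861600+0.835100+0.788800))/(1+1/32) = 7607/10000 ≈ 0.760700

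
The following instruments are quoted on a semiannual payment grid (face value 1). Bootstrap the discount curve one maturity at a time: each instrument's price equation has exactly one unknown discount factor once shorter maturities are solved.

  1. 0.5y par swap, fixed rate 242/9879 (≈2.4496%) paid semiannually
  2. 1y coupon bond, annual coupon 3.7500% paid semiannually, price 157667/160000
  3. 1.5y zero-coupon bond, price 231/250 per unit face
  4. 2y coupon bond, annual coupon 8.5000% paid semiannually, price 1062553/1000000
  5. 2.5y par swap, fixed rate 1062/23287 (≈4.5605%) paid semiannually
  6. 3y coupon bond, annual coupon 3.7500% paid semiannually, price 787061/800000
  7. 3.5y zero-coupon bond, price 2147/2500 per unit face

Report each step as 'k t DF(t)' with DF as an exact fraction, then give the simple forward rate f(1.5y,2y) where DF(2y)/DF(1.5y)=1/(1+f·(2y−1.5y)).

1 1/2 9879/10000
2 1 9491/10000
3 3/2 231/250
4 2 4513/5000
5 5/2 4469/5000
6 3 22/25
7 7/2 2147/2500
f(1.5y,2y) = ((231/250)/(4513/5000) − 1)/(1/2) = 214/4513 ≈ 4.7419%

step 1 [0.5y] swap r/2=121/9879: DF=(1 − 121/9879·(0))/(1+121/9879) = 9879/10000 ≈ 0.987900
step 2 [1y] bond c/2=3/160: DF=(157667/160000 − 3/160·(0.987900))/(1+3/160) = 9491/10000 ≈ 0.949100
step 3 [1.5y] zero: DF = P = 231/250 ≈ 0.924000
step 4 [2y] bond c/2=17/400: DF=(1062553/1000000 − 17/400·(0.987900+0.949100+0.924000))/(1+17/400) = 4513/5000 ≈ 0.902600
step 5 [2.5y] swap r/2=531/23287: DF=(1 − 531/23287·(0.987900+0.949100+0.924000+0.902600))/(1+531/23287) = 4469/5000 ≈ 0.893800
step 6 [3y] bond c/2=3/160: DF=(787061/800000 − 3/160·(0.987900+0.949100+0.924000+0.902600+0.893800))/(1+3/160) = 22/25 ≈ 0.880000
step 7 [3.5y] zero: DF = P = 2147/2500 ≈ 0.858800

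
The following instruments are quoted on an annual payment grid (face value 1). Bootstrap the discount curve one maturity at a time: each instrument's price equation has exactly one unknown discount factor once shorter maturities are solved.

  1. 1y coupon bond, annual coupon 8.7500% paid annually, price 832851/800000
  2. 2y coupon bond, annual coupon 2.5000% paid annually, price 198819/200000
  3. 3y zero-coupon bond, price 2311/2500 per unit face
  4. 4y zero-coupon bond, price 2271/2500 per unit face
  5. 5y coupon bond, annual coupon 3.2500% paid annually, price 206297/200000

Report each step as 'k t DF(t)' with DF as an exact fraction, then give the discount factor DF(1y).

1 1 9573/10000
2 2 1893/2000
3 3 2311/2500
4 4 2271/2500
5 5 4407/5000
DF(1y) = 9573/10000 ≈ 0.957300

step 1 [1y] bond c/1=7/80: DF=(832851/800000 − 7/80·(0))/(1+7/80) = 9573/10000 ≈ 0.957300
step 2 [2y] bond c/1=1/40: DF=(198819/200000 − 1/40·(0.957300))/(1+1/40) = 1893/2000 ≈ 0.946500
step 3 [3y] zero: DF = P = 2311/2500 ≈ 0.924400
step 4 [4y] zero: DF = P = 2271/2500 ≈ 0.908400
step 5 [5y] bond c/1=13/400: DF=(206297/200000 − 13/400·(0.957300+0.946500+0.924400+0.908400))/(1+13/400) = 4407/5000 ≈ 0.881400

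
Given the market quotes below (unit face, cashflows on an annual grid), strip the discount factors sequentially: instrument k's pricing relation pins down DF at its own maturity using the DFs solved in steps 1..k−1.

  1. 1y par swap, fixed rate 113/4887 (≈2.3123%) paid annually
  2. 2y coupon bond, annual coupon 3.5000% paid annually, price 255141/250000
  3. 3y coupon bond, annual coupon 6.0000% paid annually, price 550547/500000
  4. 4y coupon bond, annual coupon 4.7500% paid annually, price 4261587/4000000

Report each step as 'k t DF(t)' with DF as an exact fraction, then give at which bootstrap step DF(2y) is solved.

1 1 4887/5000
2 2 953/1000
3 3 1859/2000
4 4 4437/5000
DF(2y) is solved at step 2

step 1 [1y] swap r/1=113/4887: DF=(1 − 113/4887·(0))/(1+113/4887) = 4887/5000 ≈ 0.977400
step 2 [2y] bond c/1=7/200: DF=(255141/250000 − 7/200·(0.977400))/(1+7/200) = 953/1000 ≈ 0.953000
step 3 [3y] bond c/1=3/50: DF=(550547/500000 − 3/50·(0.977400+0.953000))/(1+3/50) = 1859/2000 ≈ 0.929500
step 4 [4y] bond c/1=19/400: DF=(4261587/4000000 − 19/400·(0.977400+0.953000+0.929500))/(1+19/400) = 4437/5000 ≈ 0.887400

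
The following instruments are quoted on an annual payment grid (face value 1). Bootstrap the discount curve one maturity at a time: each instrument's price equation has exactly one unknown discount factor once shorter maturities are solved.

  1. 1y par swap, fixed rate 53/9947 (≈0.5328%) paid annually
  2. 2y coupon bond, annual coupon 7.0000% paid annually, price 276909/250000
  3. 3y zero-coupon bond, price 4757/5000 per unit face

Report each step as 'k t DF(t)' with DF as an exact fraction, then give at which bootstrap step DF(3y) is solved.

step 1 [1y] swap r/1=53/9947: DF=(1 − 53/9947·(0))/(1+53/9947) = 9947/10000 ≈ 0.994700
step 2 [2y] bond c/1=7/100: DF=(276909/250000 − 7/100·(0.994700))/(1+7/100) = 9701/10000 ≈ 0.970100
step 3 [3y] zero: DF = P = 4757/5000 ≈ 0.951400

1 1 9947/10000
2 2 9701/10000
3 3 4757/5000
DF(3y) is solved at step 3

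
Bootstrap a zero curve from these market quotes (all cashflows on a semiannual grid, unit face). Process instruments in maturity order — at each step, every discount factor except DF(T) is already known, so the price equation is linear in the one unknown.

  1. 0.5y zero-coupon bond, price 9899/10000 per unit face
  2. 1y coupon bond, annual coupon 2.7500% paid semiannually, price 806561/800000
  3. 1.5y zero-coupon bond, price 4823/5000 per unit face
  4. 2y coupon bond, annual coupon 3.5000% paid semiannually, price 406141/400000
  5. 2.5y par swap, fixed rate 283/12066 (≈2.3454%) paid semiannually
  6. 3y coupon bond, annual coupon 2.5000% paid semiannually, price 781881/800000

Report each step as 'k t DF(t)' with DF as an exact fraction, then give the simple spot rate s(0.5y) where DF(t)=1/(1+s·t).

step 1 [0.5y] zero: DF = P = 9899/10000 ≈ 0.989900
step 2 [1y] bond c/2=11/800: DF=(806561/800000 − 11/800·(0.989900))/(1+11/800) = 9811/10000 ≈ 0.981100
step 3 [1.5y] zero: DF = P = 4823/5000 ≈ 0.964600
step 4 [2y] bond c/2=7/400: DF=(406141/400000 − 7/400·(0.989900+0.981100+0.964600))/(1+7/400) = 4737/5000 ≈ 0.947400
step 5 [2.5y] swap r/2=283/24132: DF=(1 − 283/24132·(0.989900+0.981100+0.964600+0.947400))/(1+283/24132) = 4717/5000 ≈ 0.943400
step 6 [3y] bond c/2=1/80: DF=(781881/800000 − 1/80·(0.989900+0.981100+0.964600+0.947400+0.943400))/(1+1/80) = 9057/10000 ≈ 0.905700

1 1/2 9899/10000
2 1 9811/10000
3 3/2 4823/5000
4 2 4737/5000
5 5/2 4717/5000
6 3 9057/10000
s(0.5y) = (1/(9899/10000) − 1)/(1/2) = 202/9899 ≈ 2.0406%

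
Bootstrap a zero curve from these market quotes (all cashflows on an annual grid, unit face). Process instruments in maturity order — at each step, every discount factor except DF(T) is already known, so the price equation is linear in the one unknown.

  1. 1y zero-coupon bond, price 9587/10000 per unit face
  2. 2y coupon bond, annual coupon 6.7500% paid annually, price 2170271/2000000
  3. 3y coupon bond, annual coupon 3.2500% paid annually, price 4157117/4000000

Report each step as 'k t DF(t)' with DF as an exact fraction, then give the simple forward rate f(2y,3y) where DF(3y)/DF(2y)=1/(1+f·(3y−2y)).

1 1 9587/10000
2 2 9559/10000
3 3 9463/10000
f(2y,3y) = ((9559/10000)/(9463/10000) − 1)/(1) = 96/9463 ≈ 1.0145%

step 1 [1y] zero: DF = P = 9587/10000 ≈ 0.958700
step 2 [2y] bond c/1=27/400: DF=(2170271/2000000 − 27/400·(0.958700))/(1+27/400) = 9559/10000 ≈ 0.955900
step 3 [3y] bond c/1=13/400: DF=(4157117/4000000 − 13/400·(0.958700+0.955900))/(1+13/400) = 9463/10000 ≈ 0.946300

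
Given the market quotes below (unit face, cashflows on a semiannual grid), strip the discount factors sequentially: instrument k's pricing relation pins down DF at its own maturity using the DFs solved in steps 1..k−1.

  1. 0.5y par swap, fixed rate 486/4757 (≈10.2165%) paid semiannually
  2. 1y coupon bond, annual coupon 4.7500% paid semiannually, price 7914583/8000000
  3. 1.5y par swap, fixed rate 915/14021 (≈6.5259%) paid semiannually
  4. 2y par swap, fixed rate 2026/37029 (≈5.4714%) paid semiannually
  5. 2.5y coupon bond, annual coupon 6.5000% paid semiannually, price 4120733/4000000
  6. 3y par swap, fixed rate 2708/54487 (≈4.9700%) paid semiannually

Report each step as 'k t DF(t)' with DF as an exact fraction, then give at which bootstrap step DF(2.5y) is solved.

1 1/2 4757/5000
2 1 9443/10000
3 3/2 1817/2000
4 2 8987/10000
5 5/2 2203/2500
6 3 4323/5000
DF(2.5y) is solved at step 5

step 1 [0.5y] swap r/2=243/4757: DF=(1 − 243/4757·(0))/(1+243/4757) = 4757/5000 ≈ 0.951400
step 2 [1y] bond c/2=19/800: DF=(7914583/8000000 − 19/800·(0.951400))/(1+19/800) = 9443/10000 ≈ 0.944300
step 3 [1.5y] swap r/2=915/28042: DF=(1 − 915/28042·(0.951400+0.944300))/(1+915/28042) = 1817/2000 ≈ 0.908500
step 4 [2y] swap r/2=1013/37029: DF=(1 − 1013/37029·(0.951400+0.944300+0.908500))/(1+1013/37029) = 8987/10000 ≈ 0.898700
step 5 [2.5y] bond c/2=13/400: DF=(4120733/4000000 − 13/400·(0.951400+0.944300+0.908500+0.898700))/(1+13/400) = 2203/2500 ≈ 0.881200
step 6 [3y] swap r/2=1354/54487: DF=(1 − 1354/54487·(0.951400+0.944300+0.908500+0.898700+0.881200))/(1+1354/54487) = 4323/5000 ≈ 0.864600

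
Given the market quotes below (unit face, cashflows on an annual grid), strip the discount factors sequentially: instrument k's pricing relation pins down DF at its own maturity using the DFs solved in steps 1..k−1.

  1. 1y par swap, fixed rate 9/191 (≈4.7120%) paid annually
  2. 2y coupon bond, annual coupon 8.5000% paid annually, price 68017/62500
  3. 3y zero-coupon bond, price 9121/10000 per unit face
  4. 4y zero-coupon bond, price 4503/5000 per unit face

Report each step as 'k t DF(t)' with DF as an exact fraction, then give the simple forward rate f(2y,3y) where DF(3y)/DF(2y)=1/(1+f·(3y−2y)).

step 1 [1y] swap r/1=9/191: DF=(1 − 9/191·(0))/(1+9/191) = 191/200 ≈ 0.955000
step 2 [2y] bond c/1=17/200: DF=(68017/62500 − 17/200·(0.955000))/(1+17/200) = 4641/5000 ≈ 0.928200
step 3 [3y] zero: DF = P = 9121/10000 ≈ 0.912100
step 4 [4y] zero: DF = P = 4503/5000 ≈ 0.900600

1 1 191/200
2 2 4641/5000
3 3 9121/10000
4 4 4503/5000
f(2y,3y) = ((4641/5000)/(9121/10000) − 1)/(1) = 23/1303 ≈ 1.7652%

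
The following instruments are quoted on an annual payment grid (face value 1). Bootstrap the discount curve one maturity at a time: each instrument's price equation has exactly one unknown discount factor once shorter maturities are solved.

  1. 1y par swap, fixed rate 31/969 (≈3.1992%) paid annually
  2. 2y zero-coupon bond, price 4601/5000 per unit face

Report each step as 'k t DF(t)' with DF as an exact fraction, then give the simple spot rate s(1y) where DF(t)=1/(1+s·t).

step 1 [1y] swap r/1=31/969: DF=(1 − 31/969·(0))/(1+31/969) = 969/1000 ≈ 0.969000
step 2 [2y] zero: DF = P = 4601/5000 ≈ 0.920200

1 1 969/1000
2 2 4601/5000
s(1y) = (1/(969/1000) − 1)/(1) = 31/969 ≈ 3.1992%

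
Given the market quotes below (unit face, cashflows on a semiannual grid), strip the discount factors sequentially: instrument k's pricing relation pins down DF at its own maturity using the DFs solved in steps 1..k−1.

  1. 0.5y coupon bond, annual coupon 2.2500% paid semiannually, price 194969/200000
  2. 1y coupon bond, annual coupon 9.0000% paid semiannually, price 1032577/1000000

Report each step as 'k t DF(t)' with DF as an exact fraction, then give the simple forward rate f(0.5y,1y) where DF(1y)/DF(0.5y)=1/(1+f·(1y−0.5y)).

1 1/2 241/250
2 1 4733/5000
f(0.5y,1y) = ((241/250)/(4733/5000) − 1)/(1/2) = 174/4733 ≈ 3.6763%

step 1 [0.5y] bond c/2=9/800: DF=(194969/200000 − 9/800·(0))/(1+9/800) = 241/250 ≈ 0.964000
step 2 [1y] bond c/2=9/200: DF=(1032577/1000000 − 9/200·(0.964000))/(1+9/200) = 4733/5000 ≈ 0.946600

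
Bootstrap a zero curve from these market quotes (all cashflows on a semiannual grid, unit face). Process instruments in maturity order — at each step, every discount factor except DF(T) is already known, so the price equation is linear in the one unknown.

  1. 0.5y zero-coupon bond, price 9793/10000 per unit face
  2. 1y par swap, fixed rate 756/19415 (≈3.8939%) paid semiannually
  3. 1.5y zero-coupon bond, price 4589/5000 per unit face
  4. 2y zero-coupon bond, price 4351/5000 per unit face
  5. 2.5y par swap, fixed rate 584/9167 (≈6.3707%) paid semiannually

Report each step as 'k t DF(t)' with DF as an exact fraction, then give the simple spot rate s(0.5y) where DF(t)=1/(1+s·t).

1 1/2 9793/10000
2 1 4811/5000
3 3/2 4589/5000
4 2 4351/5000
5 5/2 427/500
s(0.5y) = (1/(9793/10000) − 1)/(1/2) = 414/9793 ≈ 4.2275%

step 1 [0.5y] zero: DF = P = 9793/10000 ≈ 0.979300
step 2 [1y] swap r/2=378/19415: DF=(1 − 378/19415·(0.979300))/(1+378/19415) = 4811/5000 ≈ 0.962200
step 3 [1.5y] zero: DF = P = 4589/5000 ≈ 0.917800
step 4 [2y] zero: DF = P = 4351/5000 ≈ 0.870200
step 5 [2.5y] swap r/2=292/9167: DF=(1 − 292/9167·(0.979300+0.962200+0.917800+0.870200))/(1+292/9167) = 427/500 ≈ 0.854000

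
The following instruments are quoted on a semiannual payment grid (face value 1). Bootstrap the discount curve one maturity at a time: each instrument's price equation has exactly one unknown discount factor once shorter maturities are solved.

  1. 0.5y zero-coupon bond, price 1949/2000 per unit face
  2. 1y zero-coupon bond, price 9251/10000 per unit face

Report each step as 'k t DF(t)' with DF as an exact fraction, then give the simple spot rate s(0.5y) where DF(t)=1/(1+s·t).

1 1/2 1949/2000
2 1 9251/10000
s(0.5y) = (1/(1949/2000) − 1)/(1/2) = 102/1949 ≈ 5.2335%

step 1 [0.5y] zero: DF = P = 1949/2000 ≈ 0.974500
step 2 [1y] zero: DF = P = 9251/10000 ≈ 0.925100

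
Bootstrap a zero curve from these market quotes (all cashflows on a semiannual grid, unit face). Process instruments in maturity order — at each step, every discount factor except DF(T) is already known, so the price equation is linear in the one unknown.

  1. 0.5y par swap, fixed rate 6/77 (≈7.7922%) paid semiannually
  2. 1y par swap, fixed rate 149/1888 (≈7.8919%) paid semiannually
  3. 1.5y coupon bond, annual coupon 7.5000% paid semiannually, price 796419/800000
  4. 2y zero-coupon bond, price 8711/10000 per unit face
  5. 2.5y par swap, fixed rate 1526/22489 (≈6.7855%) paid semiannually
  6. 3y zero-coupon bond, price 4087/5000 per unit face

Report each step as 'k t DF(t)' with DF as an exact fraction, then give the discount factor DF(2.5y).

step 1 [0.5y] swap r/2=3/77: DF=(1 − 3/77·(0))/(1+3/77) = 77/80 ≈ 0.962500
step 2 [1y] swap r/2=149/3776: DF=(1 − 149/3776·(0.962500))/(1+149/3776) = 1851/2000 ≈ 0.925500
step 3 [1.5y] bond c/2=3/80: DF=(796419/800000 − 3/80·(0.962500+0.925500))/(1+3/80) = 8913/10000 ≈ 0.891300
step 4 [2y] zero: DF = P = 8711/10000 ≈ 0.871100
step 5 [2.5y] swap r/2=763/22489: DF=(1 − 763/22489·(0.962500+0.925500+0.891300+0.871100))/(1+763/22489) = 4237/5000 ≈ 0.847400
step 6 [3y] zero: DF = P = 4087/5000 ≈ 0.817400

1 1/2 77/80
2 1 1851/2000
3 3/2 8913/10000
4 2 8711/10000
5 5/2 4237/5000
6 3 4087/5000
DF(2.5y) = 4237/5000 ≈ 0.847400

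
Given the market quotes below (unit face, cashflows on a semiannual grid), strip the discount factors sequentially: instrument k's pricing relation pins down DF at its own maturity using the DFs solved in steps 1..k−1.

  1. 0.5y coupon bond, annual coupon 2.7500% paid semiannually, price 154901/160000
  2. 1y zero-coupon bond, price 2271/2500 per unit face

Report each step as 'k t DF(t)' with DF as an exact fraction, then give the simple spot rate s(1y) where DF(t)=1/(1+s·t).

1 1/2 191/200
2 1 2271/2500
s(1y) = (1/(2271/2500) − 1)/(1) = 229/2271 ≈ 10.0837%

step 1 [0.5y] bond c/2=11/800: DF=(154901/160000 − 11/800·(0))/(1+11/800) = 191/200 ≈ 0.955000
step 2 [1y] zero: DF = P = 2271/2500 ≈ 0.908400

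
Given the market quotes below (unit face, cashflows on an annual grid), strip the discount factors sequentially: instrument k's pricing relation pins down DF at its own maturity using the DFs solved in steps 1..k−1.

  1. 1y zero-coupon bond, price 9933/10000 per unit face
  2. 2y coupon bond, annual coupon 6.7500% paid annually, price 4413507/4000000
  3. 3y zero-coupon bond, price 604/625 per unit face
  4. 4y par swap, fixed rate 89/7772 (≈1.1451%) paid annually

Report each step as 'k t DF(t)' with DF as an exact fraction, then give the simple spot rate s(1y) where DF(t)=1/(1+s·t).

step 1 [1y] zero: DF = P = 9933/10000 ≈ 0.993300
step 2 [2y] bond c/1=27/400: DF=(4413507/4000000 − 27/400·(0.993300))/(1+27/400) = 2427/2500 ≈ 0.970800
step 3 [3y] zero: DF = P = 604/625 ≈ 0.966400
step 4 [4y] swap r/1=89/7772: DF=(1 − 89/7772·(0.993300+0.970800+0.966400))/(1+89/7772) = 1911/2000 ≈ 0.955500

1 1 9933/10000
2 2 2427/2500
3 3 604/625
4 4 1911/2000
s(1y) = (1/(9933/10000) − 1)/(1) = 67/9933 ≈ 0.6745%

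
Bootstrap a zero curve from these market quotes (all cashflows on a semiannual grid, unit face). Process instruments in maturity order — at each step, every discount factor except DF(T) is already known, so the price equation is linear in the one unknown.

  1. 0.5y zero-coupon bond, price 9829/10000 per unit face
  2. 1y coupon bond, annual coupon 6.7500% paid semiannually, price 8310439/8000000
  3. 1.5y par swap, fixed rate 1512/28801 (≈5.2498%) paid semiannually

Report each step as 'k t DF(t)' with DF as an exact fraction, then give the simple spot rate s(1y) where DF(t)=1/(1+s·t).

step 1 [0.5y] zero: DF = P = 9829/10000 ≈ 0.982900
step 2 [1y] bond c/2=27/800: DF=(8310439/8000000 − 27/800·(0.982900))/(1+27/800) = 608/625 ≈ 0.972800
step 3 [1.5y] swap r/2=756/28801: DF=(1 − 756/28801·(0.982900+0.972800))/(1+756/28801) = 2311/2500 ≈ 0.924400

1 1/2 9829/10000
2 1 608/625
3 3/2 2311/2500
s(1y) = (1/(608/625) − 1)/(1) = 17/608 ≈ 2.7961%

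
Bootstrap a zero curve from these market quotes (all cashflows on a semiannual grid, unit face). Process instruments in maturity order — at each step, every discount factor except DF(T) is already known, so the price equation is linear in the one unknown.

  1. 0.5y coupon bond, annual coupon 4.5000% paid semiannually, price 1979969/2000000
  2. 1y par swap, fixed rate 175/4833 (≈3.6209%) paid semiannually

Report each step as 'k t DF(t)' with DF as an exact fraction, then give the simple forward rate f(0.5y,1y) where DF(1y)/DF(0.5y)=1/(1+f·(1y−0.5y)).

1 1/2 4841/5000
2 1 193/200
f(0.5y,1y) = ((4841/5000)/(193/200) − 1)/(1/2) = 32/4825 ≈ 0.6632%

step 1 [0.5y] bond c/2=9/400: DF=(1979969/2000000 − 9/400·(0))/(1+9/400) = 4841/5000 ≈ 0.968200
step 2 [1y] swap r/2=175/9666: DF=(1 − 175/9666·(0.968200))/(1+175/9666) = 193/200 ≈ 0.965000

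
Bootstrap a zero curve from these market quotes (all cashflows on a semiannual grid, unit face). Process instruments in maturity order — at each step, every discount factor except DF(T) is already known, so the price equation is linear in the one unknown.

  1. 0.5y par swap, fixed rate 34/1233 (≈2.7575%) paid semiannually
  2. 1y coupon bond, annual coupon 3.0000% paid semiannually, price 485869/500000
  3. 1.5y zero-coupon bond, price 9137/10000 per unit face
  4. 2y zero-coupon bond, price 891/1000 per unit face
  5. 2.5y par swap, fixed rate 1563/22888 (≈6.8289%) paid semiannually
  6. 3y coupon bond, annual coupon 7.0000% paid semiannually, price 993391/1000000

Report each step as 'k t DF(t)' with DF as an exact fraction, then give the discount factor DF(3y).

step 1 [0.5y] swap r/2=17/1233: DF=(1 − 17/1233·(0))/(1+17/1233) = 1233/1250 ≈ 0.986400
step 2 [1y] bond c/2=3/200: DF=(485869/500000 − 3/200·(0.986400))/(1+3/200) = 2357/2500 ≈ 0.942800
step 3 [1.5y] zero: DF = P = 9137/10000 ≈ 0.913700
step 4 [2y] zero: DF = P = 891/1000 ≈ 0.891000
step 5 [2.5y] swap r/2=1563/45776: DF=(1 − 1563/45776·(0.986400+0.942800+0.913700+0.891000))/(1+1563/45776) = 8437/10000 ≈ 0.843700
step 6 [3y] bond c/2=7/200: DF=(993391/1000000 − 7/200·(0.986400+0.942800+0.913700+0.891000+0.843700))/(1+7/200) = 161/200 ≈ 0.805000

1 1/2 1233/1250
2 1 2357/2500
3 3/2 9137/10000
4 2 891/1000
5 5/2 8437/10000
6 3 161/200
DF(3y) = 161/200 ≈ 0.805000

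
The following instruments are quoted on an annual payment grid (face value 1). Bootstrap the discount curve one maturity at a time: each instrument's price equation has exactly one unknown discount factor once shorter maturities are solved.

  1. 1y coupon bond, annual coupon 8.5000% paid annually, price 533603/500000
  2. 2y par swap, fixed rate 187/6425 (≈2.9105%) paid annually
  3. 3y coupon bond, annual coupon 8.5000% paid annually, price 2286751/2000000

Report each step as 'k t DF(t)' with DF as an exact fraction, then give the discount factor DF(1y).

1 1 2459/2500
2 2 9439/10000
3 3 2257/2500
DF(1y) = 2459/2500 ≈ 0.983600

step 1 [1y] bond c/1=17/200: DF=(533603/500000 − 17/200·(0))/(1+17/200) = 2459/2500 ≈ 0.983600
step 2 [2y] swap r/1=187/6425: DF=(1 − 187/6425·(0.983600))/(1+187/6425) = 9439/10000 ≈ 0.943900
step 3 [3y] bond c/1=17/200: DF=(2286751/2000000 − 17/200·(0.983600+0.943900))/(1+17/200) = 2257/2500 ≈ 0.902800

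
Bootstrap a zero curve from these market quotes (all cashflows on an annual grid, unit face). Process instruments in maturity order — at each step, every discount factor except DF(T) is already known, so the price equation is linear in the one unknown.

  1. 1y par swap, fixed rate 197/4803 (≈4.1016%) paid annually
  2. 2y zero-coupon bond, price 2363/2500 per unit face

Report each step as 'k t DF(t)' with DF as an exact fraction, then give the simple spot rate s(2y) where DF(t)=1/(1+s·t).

1 1 4803/5000
2 2 2363/2500
s(2y) = (1/(2363/2500) − 1)/(2) = 137/4726 ≈ 2.8989%

step 1 [1y] swap r/1=197/4803: DF=(1 − 197/4803·(0))/(1+197/4803) = 4803/5000 ≈ 0.960600
step 2 [2y] zero: DF = P = 2363/2500 ≈ 0.945200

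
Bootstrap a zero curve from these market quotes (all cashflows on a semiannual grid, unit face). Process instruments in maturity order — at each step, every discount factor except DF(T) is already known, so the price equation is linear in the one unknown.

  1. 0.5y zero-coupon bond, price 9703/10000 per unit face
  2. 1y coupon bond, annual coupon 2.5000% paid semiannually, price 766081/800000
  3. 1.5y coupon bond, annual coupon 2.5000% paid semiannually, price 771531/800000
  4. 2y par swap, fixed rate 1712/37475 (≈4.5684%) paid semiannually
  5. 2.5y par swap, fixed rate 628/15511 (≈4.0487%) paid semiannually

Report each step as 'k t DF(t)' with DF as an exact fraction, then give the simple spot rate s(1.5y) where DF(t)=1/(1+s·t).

1 1/2 9703/10000
2 1 4669/5000
3 3/2 929/1000
4 2 1143/1250
5 5/2 4529/5000
s(1.5y) = (1/(929/1000) − 1)/(3/2) = 142/2787 ≈ 5.0951%

step 1 [0.5y] zero: DF = P = 9703/10000 ≈ 0.970300
step 2 [1y] bond c/2=1/80: DF=(766081/800000 − 1/80·(0.970300))/(1+1/80) = 4669/5000 ≈ 0.933800
step 3 [1.5y] bond c/2=1/80: DF=(771531/800000 − 1/80·(0.970300+0.933800))/(1+1/80) = 929/1000 ≈ 0.929000
step 4 [2y] swap r/2=856/37475: DF=(1 − 856/37475·(0.970300+0.933800+0.929000))/(1+856/37475) = 1143/1250 ≈ 0.914400
step 5 [2.5y] swap r/2=314/15511: DF=(1 − 314/15511·(0.970300+0.933800+0.929000+0.914400))/(1+314/15511) = 4529/5000 ≈ 0.905800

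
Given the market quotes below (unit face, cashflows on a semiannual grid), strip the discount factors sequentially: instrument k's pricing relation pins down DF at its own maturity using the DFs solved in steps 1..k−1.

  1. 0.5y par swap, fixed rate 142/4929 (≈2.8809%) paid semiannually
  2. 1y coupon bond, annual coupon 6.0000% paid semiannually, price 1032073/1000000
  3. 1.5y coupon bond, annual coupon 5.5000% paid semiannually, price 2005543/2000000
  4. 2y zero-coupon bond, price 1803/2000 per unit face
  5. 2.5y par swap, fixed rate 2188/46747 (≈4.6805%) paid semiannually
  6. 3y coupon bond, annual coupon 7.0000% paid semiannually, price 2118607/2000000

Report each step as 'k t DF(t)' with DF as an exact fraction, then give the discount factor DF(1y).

step 1 [0.5y] swap r/2=71/4929: DF=(1 − 71/4929·(0))/(1+71/4929) = 4929/5000 ≈ 0.985800
step 2 [1y] bond c/2=3/100: DF=(1032073/1000000 − 3/100·(0.985800))/(1+3/100) = 9733/10000 ≈ 0.973300
step 3 [1.5y] bond c/2=11/400: DF=(2005543/2000000 − 11/400·(0.985800+0.973300))/(1+11/400) = 1847/2000 ≈ 0.923500
step 4 [2y] zero: DF = P = 1803/2000 ≈ 0.901500
step 5 [2.5y] swap r/2=1094/46747: DF=(1 − 1094/46747·(0.985800+0.973300+0.923500+0.901500))/(1+1094/46747) = 4453/5000 ≈ 0.890600
step 6 [3y] bond c/2=7/200: DF=(2118607/2000000 − 7/200·(0.985800+0.973300+0.923500+0.901500+0.890600))/(1+7/200) = 4327/5000 ≈ 0.865400

1 1/2 4929/5000
2 1 9733/10000
3 3/2 1847/2000
4 2 1803/2000
5 5/2 4453/5000
6 3 4327/5000
DF(1y) = 9733/10000 ≈ 0.973300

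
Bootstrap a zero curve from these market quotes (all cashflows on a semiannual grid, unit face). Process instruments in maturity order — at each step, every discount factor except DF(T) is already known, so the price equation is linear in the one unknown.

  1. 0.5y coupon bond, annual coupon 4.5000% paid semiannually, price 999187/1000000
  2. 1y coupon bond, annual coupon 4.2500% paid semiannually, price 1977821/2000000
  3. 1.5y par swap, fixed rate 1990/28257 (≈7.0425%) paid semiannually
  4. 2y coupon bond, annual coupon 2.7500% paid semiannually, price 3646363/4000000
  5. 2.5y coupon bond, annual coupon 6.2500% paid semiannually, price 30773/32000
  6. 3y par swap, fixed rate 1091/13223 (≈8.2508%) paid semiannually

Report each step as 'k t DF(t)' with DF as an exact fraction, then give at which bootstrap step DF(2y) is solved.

1 1/2 2443/2500
2 1 237/250
3 3/2 1801/2000
4 2 8609/10000
5 5/2 513/625
6 3 3909/5000
DF(2y) is solved at step 4

step 1 [0.5y] bond c/2=9/400: DF=(999187/1000000 − 9/400·(0))/(1+9/400) = 2443/2500 ≈ 0.977200
step 2 [1y] bond c/2=17/800: DF=(1977821/2000000 − 17/800·(0.977200))/(1+17/800) = 237/250 ≈ 0.948000
step 3 [1.5y] swap r/2=995/28257: DF=(1 − 995/28257·(0.977200+0.948000))/(1+995/28257) = 1801/2000 ≈ 0.900500
step 4 [2y] bond c/2=11/800: DF=(3646363/4000000 − 11/800·(0.977200+0.948000+0.900500))/(1+11/800) = 8609/10000 ≈ 0.860900
step 5 [2.5y] bond c/2=1/32: DF=(30773/32000 − 1/32·(0.977200+0.948000+0.900500+0.860900))/(1+1/32) = 513/625 ≈ 0.820800
step 6 [3y] swap r/2=1091/26446: DF=(1 − 1091/26446·(0.977200+0.948000+0.900500+0.860900+0.820800))/(1+1091/26446) = 3909/5000 ≈ 0.781800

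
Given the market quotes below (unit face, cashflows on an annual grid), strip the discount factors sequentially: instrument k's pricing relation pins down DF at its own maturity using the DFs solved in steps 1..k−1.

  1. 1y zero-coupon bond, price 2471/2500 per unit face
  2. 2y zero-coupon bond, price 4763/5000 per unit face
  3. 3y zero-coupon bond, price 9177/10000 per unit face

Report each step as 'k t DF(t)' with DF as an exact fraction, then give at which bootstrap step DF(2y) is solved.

step 1 [1y] zero: DF = P = 2471/2500 ≈ 0.988400
step 2 [2y] zero: DF = P = 4763/5000 ≈ 0.952600
step 3 [3y] zero: DF = P = 9177/10000 ≈ 0.917700

1 1 2471/2500
2 2 4763/5000
3 3 9177/10000
DF(2y) is solved at step 2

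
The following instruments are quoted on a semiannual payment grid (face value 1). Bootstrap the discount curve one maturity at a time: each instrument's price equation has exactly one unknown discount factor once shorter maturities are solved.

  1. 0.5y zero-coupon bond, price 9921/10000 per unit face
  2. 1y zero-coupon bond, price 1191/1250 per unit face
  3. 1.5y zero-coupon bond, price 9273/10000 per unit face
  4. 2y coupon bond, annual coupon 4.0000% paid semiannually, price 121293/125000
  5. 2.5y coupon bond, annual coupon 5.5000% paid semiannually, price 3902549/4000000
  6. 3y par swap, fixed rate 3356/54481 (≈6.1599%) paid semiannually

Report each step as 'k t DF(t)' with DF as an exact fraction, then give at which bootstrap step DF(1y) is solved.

1 1/2 9921/10000
2 1 1191/1250
3 3/2 9273/10000
4 2 179/200
5 5/2 8487/10000
6 3 4161/5000
DF(1y) is solved at step 2

step 1 [0.5y] zero: DF = P = 9921/10000 ≈ 0.992100
step 2 [1y] zero: DF = P = 1191/1250 ≈ 0.952800
step 3 [1.5y] zero: DF = P = 9273/10000 ≈ 0.927300
step 4 [2y] bond c/2=1/50: DF=(121293/125000 − 1/50·(0.992100+0.952800+0.927300))/(1+1/50) = 179/200 ≈ 0.895000
step 5 [2.5y] bond c/2=11/400: DF=(3902549/4000000 − 11/400·(0.992100+0.952800+0.927300+0.895000))/(1+11/400) = 8487/10000 ≈ 0.848700
step 6 [3y] swap r/2=1678/54481: DF=(1 − 1678/54481·(0.992100+0.952800+0.927300+0.895000+0.848700))/(1+1678/54481) = 4161/5000 ≈ 0.832200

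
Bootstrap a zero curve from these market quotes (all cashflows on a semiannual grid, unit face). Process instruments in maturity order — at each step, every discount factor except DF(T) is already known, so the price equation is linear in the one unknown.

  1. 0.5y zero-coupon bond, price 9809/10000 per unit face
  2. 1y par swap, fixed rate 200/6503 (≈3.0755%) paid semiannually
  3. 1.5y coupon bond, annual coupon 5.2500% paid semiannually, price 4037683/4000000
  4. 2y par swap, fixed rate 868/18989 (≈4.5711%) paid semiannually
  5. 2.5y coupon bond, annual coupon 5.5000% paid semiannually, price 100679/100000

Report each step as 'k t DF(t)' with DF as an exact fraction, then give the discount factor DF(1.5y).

1 1/2 9809/10000
2 1 97/100
3 3/2 9337/10000
4 2 2283/2500
5 5/2 4391/5000
DF(1.5y) = 9337/10000 ≈ 0.933700

step 1 [0.5y] zero: DF = P = 9809/10000 ≈ 0.980900
step 2 [1y] swap r/2=100/6503: DF=(1 − 100/6503·(0.980900))/(1+100/6503) = 97/100 ≈ 0.970000
step 3 [1.5y] bond c/2=21/800: DF=(4037683/4000000 − 21/800·(0.980900+0.970000))/(1+21/800) = 9337/10000 ≈ 0.933700
step 4 [2y] swap r/2=434/18989: DF=(1 − 434/18989·(0.980900+0.970000+0.933700))/(1+434/18989) = 2283/2500 ≈ 0.913200
step 5 [2.5y] bond c/2=11/400: DF=(100679/100000 − 11/400·(0.980900+0.970000+0.933700+0.913200))/(1+11/400) = 4391/5000 ≈ 0.878200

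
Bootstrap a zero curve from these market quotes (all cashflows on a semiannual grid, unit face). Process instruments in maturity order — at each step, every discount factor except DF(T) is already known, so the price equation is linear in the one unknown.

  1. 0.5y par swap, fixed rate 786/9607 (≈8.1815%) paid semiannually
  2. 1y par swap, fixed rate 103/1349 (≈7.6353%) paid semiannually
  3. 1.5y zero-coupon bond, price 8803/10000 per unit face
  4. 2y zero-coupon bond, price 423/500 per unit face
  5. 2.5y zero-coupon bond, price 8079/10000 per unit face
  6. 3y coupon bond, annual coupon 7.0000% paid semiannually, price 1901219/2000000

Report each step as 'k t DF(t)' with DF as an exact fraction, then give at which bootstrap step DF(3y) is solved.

1 1/2 9607/10000
2 1 9279/10000
3 3/2 8803/10000
4 2 423/500
5 5/2 8079/10000
6 3 7689/10000
DF(3y) is solved at step 6

step 1 [0.5y] swap r/2=393/9607: DF=(1 − 393/9607·(0))/(1+393/9607) = 9607/10000 ≈ 0.960700
step 2 [1y] swap r/2=103/2698: DF=(1 − 103/2698·(0.960700))/(1+103/2698) = 9279/10000 ≈ 0.927900
step 3 [1.5y] zero: DF = P = 8803/10000 ≈ 0.880300
step 4 [2y] zero: DF = P = 423/500 ≈ 0.846000
step 5 [2.5y] zero: DF = P = 8079/10000 ≈ 0.807900
step 6 [3y] bond c/2=7/200: DF=(1901219/2000000 − 7/200·(0.960700+0.927900+0.880300+0.846000+0.807900))/(1+7/200) = 7689/10000 ≈ 0.768900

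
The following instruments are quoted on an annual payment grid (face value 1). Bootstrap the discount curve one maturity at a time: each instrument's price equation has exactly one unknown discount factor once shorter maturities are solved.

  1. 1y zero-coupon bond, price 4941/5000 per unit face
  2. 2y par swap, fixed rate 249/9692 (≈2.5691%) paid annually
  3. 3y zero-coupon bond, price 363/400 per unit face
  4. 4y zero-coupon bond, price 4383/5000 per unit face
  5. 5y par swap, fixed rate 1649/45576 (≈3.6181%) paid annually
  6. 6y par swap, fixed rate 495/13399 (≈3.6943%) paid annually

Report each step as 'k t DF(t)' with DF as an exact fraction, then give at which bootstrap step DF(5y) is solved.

step 1 [1y] zero: DF = P = 4941/5000 ≈ 0.988200
step 2 [2y] swap r/1=249/9692: DF=(1 − 249/9692·(0.988200))/(1+249/9692) = 4751/5000 ≈ 0.950200
step 3 [3y] zero: DF = P = 363/400 ≈ 0.907500
step 4 [4y] zero: DF = P = 4383/5000 ≈ 0.876600
step 5 [5y] swap r/1=1649/45576: DF=(1 − 1649/45576·(0.988200+0.950200+0.907500+0.876600))/(1+1649/45576) = 8351/10000 ≈ 0.835100
step 6 [6y] swap r/1=495/13399: DF=(1 − 495/13399·(0.988200+0.950200+0.907500+0.876600+0.835100))/(1+495/13399) = 401/500 ≈ 0.802000

1 1 4941/5000
2 2 4751/5000
3 3 363/400
4 4 4383/5000
5 5 8351/10000
6 6 401/500
DF(5y) is solved at step 5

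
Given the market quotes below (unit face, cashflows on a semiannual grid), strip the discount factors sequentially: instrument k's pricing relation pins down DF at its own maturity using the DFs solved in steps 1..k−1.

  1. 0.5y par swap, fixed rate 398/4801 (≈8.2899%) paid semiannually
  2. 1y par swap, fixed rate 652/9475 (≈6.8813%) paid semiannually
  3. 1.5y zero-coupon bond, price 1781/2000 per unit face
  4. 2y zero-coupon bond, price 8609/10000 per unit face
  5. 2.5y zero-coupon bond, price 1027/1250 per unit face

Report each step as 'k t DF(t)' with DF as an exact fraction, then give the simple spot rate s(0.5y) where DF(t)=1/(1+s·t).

step 1 [0.5y] swap r/2=199/4801: DF=(1 − 199/4801·(0))/(1+199/4801) = 4801/5000 ≈ 0.960200
step 2 [1y] swap r/2=326/9475: DF=(1 − 326/9475·(0.960200))/(1+326/9475) = 2337/2500 ≈ 0.934800
step 3 [1.5y] zero: DF = P = 1781/2000 ≈ 0.890500
step 4 [2y] zero: DF = P = 8609/10000 ≈ 0.860900
step 5 [2.5y] zero: DF = P = 1027/1250 ≈ 0.821600

1 1/2 4801/5000
2 1 2337/2500
3 3/2 1781/2000
4 2 8609/10000
5 5/2 1027/1250
s(0.5y) = (1/(4801/5000) − 1)/(1/2) = 398/4801 ≈ 8.2899%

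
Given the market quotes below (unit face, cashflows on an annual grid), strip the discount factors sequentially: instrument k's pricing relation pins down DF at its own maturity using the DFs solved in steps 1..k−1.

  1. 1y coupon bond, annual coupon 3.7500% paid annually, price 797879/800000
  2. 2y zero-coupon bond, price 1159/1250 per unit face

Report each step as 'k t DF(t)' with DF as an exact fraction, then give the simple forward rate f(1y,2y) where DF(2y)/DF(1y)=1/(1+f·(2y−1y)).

step 1 [1y] bond c/1=3/80: DF=(797879/800000 − 3/80·(0))/(1+3/80) = 9613/10000 ≈ 0.961300
step 2 [2y] zero: DF = P = 1159/1250 ≈ 0.927200

1 1 9613/10000
2 2 1159/1250
f(1y,2y) = ((9613/10000)/(1159/1250) − 1)/(1) = 341/9272 ≈ 3.6777%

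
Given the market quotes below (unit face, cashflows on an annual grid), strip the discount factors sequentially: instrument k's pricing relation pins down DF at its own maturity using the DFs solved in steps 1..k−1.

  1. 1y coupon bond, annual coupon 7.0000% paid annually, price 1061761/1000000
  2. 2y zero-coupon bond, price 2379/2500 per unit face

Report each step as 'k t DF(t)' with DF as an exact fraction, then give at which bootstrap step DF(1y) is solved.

step 1 [1y] bond c/1=7/100: DF=(1061761/1000000 − 7/100·(0))/(1+7/100) = 9923/10000 ≈ 0.992300
step 2 [2y] zero: DF = P = 2379/2500 ≈ 0.951600

1 1 9923/10000
2 2 2379/2500
DF(1y) is solved at step 1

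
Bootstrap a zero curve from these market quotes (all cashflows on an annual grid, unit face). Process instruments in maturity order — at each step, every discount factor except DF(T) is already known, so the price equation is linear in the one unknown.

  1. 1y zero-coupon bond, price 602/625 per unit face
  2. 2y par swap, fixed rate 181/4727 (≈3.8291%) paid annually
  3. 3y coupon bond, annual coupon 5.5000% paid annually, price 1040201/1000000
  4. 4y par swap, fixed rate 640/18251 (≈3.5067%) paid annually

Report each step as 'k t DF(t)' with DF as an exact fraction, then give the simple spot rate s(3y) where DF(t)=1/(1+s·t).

step 1 [1y] zero: DF = P = 602/625 ≈ 0.963200
step 2 [2y] swap r/1=181/4727: DF=(1 − 181/4727·(0.963200))/(1+181/4727) = 2319/2500 ≈ 0.927600
step 3 [3y] bond c/1=11/200: DF=(1040201/1000000 − 11/200·(0.963200+0.927600))/(1+11/200) = 4437/5000 ≈ 0.887400
step 4 [4y] swap r/1=640/18251: DF=(1 − 640/18251·(0.963200+0.927600+0.887400))/(1+640/18251) = 109/125 ≈ 0.872000

1 1 602/625
2 2 2319/2500
3 3 4437/5000
4 4 109/125
s(3y) = (1/(4437/5000) − 1)/(3) = 563/13311 ≈ 4.2296%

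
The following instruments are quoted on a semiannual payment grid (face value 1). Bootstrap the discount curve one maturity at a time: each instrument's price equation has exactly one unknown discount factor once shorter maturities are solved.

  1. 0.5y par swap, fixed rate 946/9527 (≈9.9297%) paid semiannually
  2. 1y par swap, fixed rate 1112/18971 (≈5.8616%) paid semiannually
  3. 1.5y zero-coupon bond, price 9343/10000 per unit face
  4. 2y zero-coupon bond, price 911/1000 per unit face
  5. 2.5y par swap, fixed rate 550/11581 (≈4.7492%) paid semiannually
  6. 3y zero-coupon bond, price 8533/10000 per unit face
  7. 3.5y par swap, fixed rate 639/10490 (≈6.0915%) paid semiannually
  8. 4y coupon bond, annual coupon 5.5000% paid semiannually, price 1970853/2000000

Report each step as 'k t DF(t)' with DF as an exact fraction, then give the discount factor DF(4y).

1 1/2 9527/10000
2 1 2361/2500
3 3/2 9343/10000
4 2 911/1000
5 5/2 89/100
6 3 8533/10000
7 7/2 8083/10000
8 4 3953/5000
DF(4y) = 3953/5000 ≈ 0.790600

step 1 [0.5y] swap r/2=473/9527: DF=(1 − 473/9527·(0))/(1+473/9527) = 9527/10000 ≈ 0.952700
step 2 [1y] swap r/2=556/18971: DF=(1 − 556/18971·(0.952700))/(1+556/18971) = 2361/2500 ≈ 0.944400
step 3 [1.5y] zero: DF = P = 9343/10000 ≈ 0.934300
step 4 [2y] zero: DF = P = 911/1000 ≈ 0.911000
step 5 [2.5y] swap r/2=275/11581: DF=(1 − 275/11581·(0.952700+0.944400+0.934300+0.911000))/(1+275/11581) = 89/100 ≈ 0.890000
step 6 [3y] zero: DF = P = 8533/10000 ≈ 0.853300
step 7 [3.5y] swap r/2=639/20980: DF=(1 − 639/20980·(0.952700+0.944400+0.934300+0.911000+0.890000+0.853300))/(1+639/20980) = 8083/10000 ≈ 0.808300
step 8 [4y] bond c/2=11/400: DF=(1970853/2000000 − 11/400·(0.952700+0.944400+0.934300+0.911000+0.890000+0.853300+0.808300))/(1+11/400) = 3953/5000 ≈ 0.790600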